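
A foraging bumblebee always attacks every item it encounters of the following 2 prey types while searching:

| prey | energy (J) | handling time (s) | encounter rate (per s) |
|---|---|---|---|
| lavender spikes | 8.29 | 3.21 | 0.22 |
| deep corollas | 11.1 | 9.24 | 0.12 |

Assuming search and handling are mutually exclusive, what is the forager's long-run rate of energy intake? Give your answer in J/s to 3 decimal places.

1.121 J/s

Energy encountered per unit search time: 0.22×8.29 + 0.12×11.1 = 3.156 J/s.
Handling time per unit search time: 0.22×3.21 + 0.12×9.24 = 1.815.
Rate = 3.156/(1 + 1.815) = 1.121 J/s.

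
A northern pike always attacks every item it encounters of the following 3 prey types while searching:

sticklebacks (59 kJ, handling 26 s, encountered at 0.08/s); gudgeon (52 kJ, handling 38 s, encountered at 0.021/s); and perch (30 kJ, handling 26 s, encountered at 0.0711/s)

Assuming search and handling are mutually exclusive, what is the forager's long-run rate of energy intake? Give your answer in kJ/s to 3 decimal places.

1.387 kJ/s

Energy encountered per unit search time: 0.08×59 + 0.021×52 + 0.0711×30 = 7.945 kJ/s.
Handling time per unit search time: 0.08×26 + 0.021×38 + 0.0711×26 = 4.727.
Rate = 7.945/(1 + 4.727) = 1.387 kJ/s.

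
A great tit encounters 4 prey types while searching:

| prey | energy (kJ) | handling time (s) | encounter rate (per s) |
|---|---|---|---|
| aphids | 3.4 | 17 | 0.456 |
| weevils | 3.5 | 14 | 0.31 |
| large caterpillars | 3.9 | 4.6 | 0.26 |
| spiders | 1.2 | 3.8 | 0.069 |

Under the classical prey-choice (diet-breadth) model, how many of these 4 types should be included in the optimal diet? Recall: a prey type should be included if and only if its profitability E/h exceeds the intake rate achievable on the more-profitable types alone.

E/h in descending order: large caterpillars 0.848, spiders 0.316, weevils 0.25, aphids 0.2 kJ/s. The optimal diet is the largest prefix of this list for which every included type satisfies E_i/h_i > R on the types above it.
Rate on top 1: 0.4617. spiders: 0.316 < 0.4617 → exclude; stop.
Optimal diet: large caterpillars — 1 of 4 types.

1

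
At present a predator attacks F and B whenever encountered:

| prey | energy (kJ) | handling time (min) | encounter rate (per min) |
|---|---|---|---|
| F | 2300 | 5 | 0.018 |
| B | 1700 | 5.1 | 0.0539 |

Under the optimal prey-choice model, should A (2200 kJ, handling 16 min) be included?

Current rate: (0.018×2300 + 0.0539×1700)/(1 + 0.018×5 + 0.0539×5.1) = 97.47 kJ/min.
Profitability of A: 2200/16 = 137.5 kJ/min.
Since 137.5 > R, including A increases the long-run rate.

Yes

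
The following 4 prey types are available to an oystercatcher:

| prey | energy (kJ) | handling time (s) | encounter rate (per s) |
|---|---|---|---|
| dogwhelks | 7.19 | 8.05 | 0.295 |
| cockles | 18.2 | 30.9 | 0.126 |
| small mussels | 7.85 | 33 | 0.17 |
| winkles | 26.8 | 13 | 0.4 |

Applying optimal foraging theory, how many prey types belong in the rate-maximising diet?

E/h in descending order: winkles 2.06, dogwhelks 0.893, cockles 0.589, small mussels 0.238 kJ/s. The optimal diet is the largest prefix of this list for which every included type satisfies E_i/h_i > R on the types above it.
Rate on top 1: 1.729. dogwhelks: 0.893 < 1.729 → exclude; stop.
Optimal diet: winkles — 1 of 4 types.

1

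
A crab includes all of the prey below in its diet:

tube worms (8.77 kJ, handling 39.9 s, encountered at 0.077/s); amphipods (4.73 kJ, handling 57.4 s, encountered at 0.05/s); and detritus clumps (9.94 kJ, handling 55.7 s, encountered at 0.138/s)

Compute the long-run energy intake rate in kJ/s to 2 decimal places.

R = Σλ_iE_i / (1 + Σλ_ih_i)
Numerator: 0.077×8.77 + 0.05×4.73 + 0.138×9.94 = 2.284
Denominator: 1 + 0.077×39.9 + 0.05×57.4 + 0.138×55.7 = 14.63
R = 2.284/14.63 = 0.1561 kJ/s

0.16 kJ/s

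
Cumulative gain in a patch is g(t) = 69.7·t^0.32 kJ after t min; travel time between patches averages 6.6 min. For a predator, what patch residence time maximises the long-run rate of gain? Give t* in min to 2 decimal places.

3.11 min

Maximise g(t)/(T+t): set derivative to zero → g'(t)(T+t) = g(t).
g'(t) = 0.32·69.7·t^-0.68. Setting 0.32·69.7·t^-0.68 = 69.7·t^0.32/(6.6+t) gives 0.32(6.6+t) = t, so 0.68·t = 0.32×6.6.
t* = 0.32×6.6/0.68 = 3.106 min.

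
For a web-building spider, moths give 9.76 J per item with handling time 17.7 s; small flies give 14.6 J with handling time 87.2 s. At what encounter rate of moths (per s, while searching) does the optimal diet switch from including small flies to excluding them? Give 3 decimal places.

At the threshold, the rate on moths alone equals the profitability of small flies: λ·9.76/(1 + λ·17.7) = 14.6/87.2 = 0.1674.
Rearranging, λ(9.76 − 0.1674×17.7) = 0.1674, so λ = 0.1674/6.796 = 0.02464 per s.

0.025 per s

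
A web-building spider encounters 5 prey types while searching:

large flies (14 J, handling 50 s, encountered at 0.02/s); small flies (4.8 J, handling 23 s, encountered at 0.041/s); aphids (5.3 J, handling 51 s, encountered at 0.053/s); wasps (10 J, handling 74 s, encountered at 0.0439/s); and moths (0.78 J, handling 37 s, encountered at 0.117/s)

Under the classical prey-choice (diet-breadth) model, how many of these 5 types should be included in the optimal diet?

Rank by E/h (J/s): large flies 0.28, small flies 0.209, wasps 0.135, aphids 0.104, moths 0.0211. Include each in turn until the next type's E/h falls below the running intake rate.
Rate on top 1: 0.14. small flies: 0.209 > 0.14 → include.
Rate on top 2: 0.162. wasps: 0.135 < 0.162 → exclude; stop.
Optimal diet: large flies, small flies — 2 of 5 types.

2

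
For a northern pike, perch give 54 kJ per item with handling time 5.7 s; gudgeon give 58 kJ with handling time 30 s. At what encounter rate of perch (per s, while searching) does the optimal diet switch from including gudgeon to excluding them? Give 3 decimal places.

0.045 per s

Drop gudgeon once their profitability E₂/h₂ falls below the rate achievable on perch alone: E₂/h₂ = λE₁/(1 + λh₁).
Solve for λ: λE₁h₂ = E₂(1 + λh₁) → λ(E₁h₂ − E₂h₁) = E₂ → λ = E₂/(E₁h₂ − E₂h₁).
λ = 58/(54×30 − 58×5.7) = 58/1289 = 0.04498 per s.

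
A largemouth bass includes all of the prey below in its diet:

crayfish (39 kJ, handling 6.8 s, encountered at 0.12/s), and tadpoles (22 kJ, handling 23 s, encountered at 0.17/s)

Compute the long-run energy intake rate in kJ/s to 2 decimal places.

R = (0.12×39 + 0.17×22) / (1 + 0.12×6.8 + 0.17×23) = 8.42/5.726 = 1.47 kJ/s.

1.47 kJ/s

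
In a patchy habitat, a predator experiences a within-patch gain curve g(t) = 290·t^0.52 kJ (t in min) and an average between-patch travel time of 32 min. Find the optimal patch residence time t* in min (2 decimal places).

Maximise g(t)/(T+t): set derivative to zero → g'(t)(T+t) = g(t).
g'(t) = 0.52·290·t^-0.48. Setting 0.52·290·t^-0.48 = 290·t^0.52/(32+t) gives 0.52(32+t) = t, so 0.48·t = 0.52×32.
t* = 0.52×32/0.48 = 34.67 min.

34.67 min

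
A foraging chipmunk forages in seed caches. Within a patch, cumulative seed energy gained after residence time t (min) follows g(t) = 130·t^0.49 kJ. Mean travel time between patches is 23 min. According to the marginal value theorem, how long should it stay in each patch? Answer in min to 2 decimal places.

22.10 min

Maximise g(t)/(T+t): set derivative to zero → g'(t)(T+t) = g(t).
g'(t) = 0.49·130·t^-0.51. Setting 0.49·130·t^-0.51 = 130·t^0.49/(23+t) gives 0.49(23+t) = t, so 0.51·t = 0.49×23.
t* = 0.49×23/0.51 = 22.1 min.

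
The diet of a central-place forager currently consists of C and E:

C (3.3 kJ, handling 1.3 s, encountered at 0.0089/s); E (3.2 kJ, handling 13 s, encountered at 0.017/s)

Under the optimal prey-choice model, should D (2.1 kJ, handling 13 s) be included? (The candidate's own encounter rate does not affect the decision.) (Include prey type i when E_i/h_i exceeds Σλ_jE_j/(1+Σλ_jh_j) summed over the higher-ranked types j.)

Yes

Intake rate on the current diet: R = (0.0089×3.3 + 0.017×3.2) / (1 + 0.0089×1.3 + 0.017×13) = 0.08377/1.233 = 0.06796 kJ/s.
Profitability of D: 2.1/13 = 0.1615 kJ/s.
Since 0.1615 > R, including D increases the long-run rate.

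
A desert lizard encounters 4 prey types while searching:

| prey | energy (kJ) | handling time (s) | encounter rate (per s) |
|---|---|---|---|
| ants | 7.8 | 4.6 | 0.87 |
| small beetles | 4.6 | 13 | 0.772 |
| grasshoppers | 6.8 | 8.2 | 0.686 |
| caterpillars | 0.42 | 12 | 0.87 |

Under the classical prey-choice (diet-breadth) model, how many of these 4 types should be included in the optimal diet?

Profitabilities (E/h, kJ/s): ants 1.7, grasshoppers 0.829, small beetles 0.354, caterpillars 0.035. Add prey in this order while the next type's profitability exceeds the intake rate on those already taken.
Rate on top 1: 1.357. grasshoppers: 0.829 < 1.357 → exclude; stop.
Optimal diet: ants — 1 of 4 types.

1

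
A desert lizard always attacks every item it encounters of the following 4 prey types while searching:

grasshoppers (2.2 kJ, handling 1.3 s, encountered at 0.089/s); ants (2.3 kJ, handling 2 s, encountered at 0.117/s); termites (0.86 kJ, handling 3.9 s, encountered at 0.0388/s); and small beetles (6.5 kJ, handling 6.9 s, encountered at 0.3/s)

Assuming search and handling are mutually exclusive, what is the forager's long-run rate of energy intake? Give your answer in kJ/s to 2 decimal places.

R = Σλ_iE_i / (1 + Σλ_ih_i)
Numerator: 0.089×2.2 + 0.117×2.3 + 0.0388×0.86 + 0.3×6.5 = 2.448
Denominator: 1 + 0.089×1.3 + 0.117×2 + 0.0388×3.9 + 0.3×6.9 = 3.571
R = 2.448/3.571 = 0.6856 kJ/s

0.69 kJ/s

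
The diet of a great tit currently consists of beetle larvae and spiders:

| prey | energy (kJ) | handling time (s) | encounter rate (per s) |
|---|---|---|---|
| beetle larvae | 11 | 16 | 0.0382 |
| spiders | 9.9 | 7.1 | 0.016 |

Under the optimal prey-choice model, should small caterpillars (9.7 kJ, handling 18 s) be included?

Current rate: (0.0382×11 + 0.016×9.9)/(1 + 0.0382×16 + 0.016×7.1) = 0.3355 kJ/s.
Profitability of small caterpillars: 9.7/18 = 0.5389 kJ/s.
Since 0.5389 > R, including small caterpillars increases the long-run rate.

Yes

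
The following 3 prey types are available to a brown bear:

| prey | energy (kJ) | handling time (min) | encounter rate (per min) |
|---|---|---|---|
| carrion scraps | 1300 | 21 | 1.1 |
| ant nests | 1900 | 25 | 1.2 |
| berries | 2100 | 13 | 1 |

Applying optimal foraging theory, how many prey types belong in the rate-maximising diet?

E/h in descending order: berries 162, ant nests 76, carrion scraps 61.9 kJ/min. The optimal diet is the largest prefix of this list for which every included type satisfies E_i/h_i > R on the types above it.
Rate on top 1: 150. ant nests: 76 < 150 → exclude; stop.
Optimal diet: berries — 1 of 3 types.

1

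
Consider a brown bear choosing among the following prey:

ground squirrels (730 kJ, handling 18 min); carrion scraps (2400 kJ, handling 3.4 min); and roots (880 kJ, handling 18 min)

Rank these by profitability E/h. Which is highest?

In descending order of E/h:
carrion scraps: 2400/3.4 = 706 kJ/min
roots: 880/18 = 48.9 kJ/min
ground squirrels: 730/18 = 40.6 kJ/min

carrion scraps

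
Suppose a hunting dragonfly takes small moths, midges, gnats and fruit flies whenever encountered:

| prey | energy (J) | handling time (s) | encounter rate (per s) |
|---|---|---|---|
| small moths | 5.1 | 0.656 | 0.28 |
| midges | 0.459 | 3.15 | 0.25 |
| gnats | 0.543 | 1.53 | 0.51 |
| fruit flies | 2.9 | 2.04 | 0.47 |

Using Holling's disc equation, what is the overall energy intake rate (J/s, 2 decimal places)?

R = Σλ_iE_i / (1 + Σλ_ih_i)
Numerator: 0.28×5.1 + 0.25×0.459 + 0.51×0.543 + 0.47×2.9 = 3.183
Denominator: 1 + 0.28×0.656 + 0.25×3.15 + 0.51×1.53 + 0.47×2.04 = 3.71
R = 3.183/3.71 = 0.8578 J/s

0.86 J/s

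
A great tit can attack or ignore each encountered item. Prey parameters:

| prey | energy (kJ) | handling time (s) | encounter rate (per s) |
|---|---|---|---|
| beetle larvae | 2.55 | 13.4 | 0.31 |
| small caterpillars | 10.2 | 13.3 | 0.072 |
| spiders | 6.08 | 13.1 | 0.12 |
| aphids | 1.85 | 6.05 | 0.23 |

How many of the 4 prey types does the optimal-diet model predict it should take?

Profitabilities (E/h, kJ/s): small caterpillars 0.767, spiders 0.464, aphids 0.306, beetle larvae 0.19. Add prey in this order while the next type's profitability exceeds the intake rate on those already taken.
Rate on top 1: 0.3752. spiders: 0.464 > 0.3752 → include.
Rate on top 2: 0.4148. aphids: 0.306 < 0.4148 → exclude; stop.
Optimal diet: small caterpillars, spiders — 2 of 4 types.

2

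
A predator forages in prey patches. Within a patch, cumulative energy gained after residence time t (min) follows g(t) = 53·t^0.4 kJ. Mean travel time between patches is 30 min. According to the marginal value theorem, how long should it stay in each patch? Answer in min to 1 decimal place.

Maximise g(t)/(T+t): set derivative to zero → g'(t)(T+t) = g(t).
g'(t) = 0.4·53·t^-0.6. Setting 0.4·53·t^-0.6 = 53·t^0.4/(30+t) gives 0.4(30+t) = t, so 0.60·t = 0.4×30.
t* = 0.4×30/0.60 = 20 min.

20.0 min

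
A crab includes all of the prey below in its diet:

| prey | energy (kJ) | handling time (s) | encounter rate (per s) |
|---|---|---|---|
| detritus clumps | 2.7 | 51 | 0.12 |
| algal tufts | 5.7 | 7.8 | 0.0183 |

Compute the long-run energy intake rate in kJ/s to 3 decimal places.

Energy encountered per unit search time: 0.12×2.7 + 0.0183×5.7 = 0.4283 kJ/s.
Handling time per unit search time: 0.12×51 + 0.0183×7.8 = 6.263.
Rate = 0.4283/(1 + 6.263) = 0.05897 kJ/s.

0.059 kJ/s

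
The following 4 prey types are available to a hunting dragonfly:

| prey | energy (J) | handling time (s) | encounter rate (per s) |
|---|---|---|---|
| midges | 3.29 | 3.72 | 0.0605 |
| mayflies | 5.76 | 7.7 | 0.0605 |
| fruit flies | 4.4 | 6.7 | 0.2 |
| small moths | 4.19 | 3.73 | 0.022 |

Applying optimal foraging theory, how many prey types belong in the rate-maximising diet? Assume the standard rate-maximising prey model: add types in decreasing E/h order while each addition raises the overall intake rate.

Rank by E/h (J/s): small moths 1.12, midges 0.884, mayflies 0.748, fruit flies 0.657. Include each in turn until the next type's E/h falls below the running intake rate.
Rate on top 1: 0.08519. midges: 0.884 > 0.08519 → include.
Rate on top 2: 0.2228. mayflies: 0.748 > 0.2228 → include.
Rate on top 3: 0.3608. fruit flies: 0.657 > 0.3608 → include.
Optimal diet: small moths, midges, mayflies, fruit flies — 4 of 4 types.

4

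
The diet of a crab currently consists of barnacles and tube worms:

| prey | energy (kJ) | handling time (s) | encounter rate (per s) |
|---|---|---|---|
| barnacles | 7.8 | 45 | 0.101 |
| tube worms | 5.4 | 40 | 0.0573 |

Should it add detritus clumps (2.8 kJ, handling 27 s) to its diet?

Intake rate on the current diet: R = (0.101×7.8 + 0.0573×5.4) / (1 + 0.101×45 + 0.0573×40) = 1.097/7.837 = 0.14 kJ/s.
detritus clumps: E/h = 2.8/27 = 0.1037 kJ/s.
0.1037 < 0.14, so adding detritus clumps would lower the average — exclude it.

No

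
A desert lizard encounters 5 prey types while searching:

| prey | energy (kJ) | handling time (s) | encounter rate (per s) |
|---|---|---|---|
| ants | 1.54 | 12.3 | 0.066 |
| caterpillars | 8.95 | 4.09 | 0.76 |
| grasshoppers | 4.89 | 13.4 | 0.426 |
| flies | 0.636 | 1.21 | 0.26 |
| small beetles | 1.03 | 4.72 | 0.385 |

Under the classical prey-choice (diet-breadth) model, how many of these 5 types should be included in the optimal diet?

Profitabilities (E/h, kJ/s): caterpillars 2.19, flies 0.526, grasshoppers 0.365, small beetles 0.218, ants 0.125. Add prey in this order while the next type's profitability exceeds the intake rate on those already taken.
Rate on top 1: 1.656. flies: 0.526 < 1.656 → exclude; stop.
Optimal diet: caterpillars — 1 of 5 types.

1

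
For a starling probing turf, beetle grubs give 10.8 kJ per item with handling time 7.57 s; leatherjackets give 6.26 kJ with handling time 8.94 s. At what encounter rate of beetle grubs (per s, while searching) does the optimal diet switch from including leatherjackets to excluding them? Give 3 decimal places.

0.127 per s

The zero-one rule: include leatherjackets iff E₂/h₂ > λE₁/(1+λh₁). Equality gives the switch point.
λE₁h₂ = E₂ + λE₂h₁ ⇒ λ = E₂/(E₁h₂ − E₂h₁) = 6.26/(96.55 − 47.39) = 0.1273 per s.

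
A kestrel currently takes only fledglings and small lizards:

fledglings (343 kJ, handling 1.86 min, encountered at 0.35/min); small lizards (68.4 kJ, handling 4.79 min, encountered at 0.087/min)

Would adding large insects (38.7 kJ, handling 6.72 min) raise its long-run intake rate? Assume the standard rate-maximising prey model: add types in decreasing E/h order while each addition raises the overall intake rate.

No

Intake rate on the current diet: R = (0.35×343 + 0.087×68.4) / (1 + 0.35×1.86 + 0.087×4.79) = 126/2.068 = 60.94 kJ/min.
Profitability of large insects: 38.7/6.72 = 5.759 kJ/min.
Since 5.759 < R, time spent handling large insects is better spent searching.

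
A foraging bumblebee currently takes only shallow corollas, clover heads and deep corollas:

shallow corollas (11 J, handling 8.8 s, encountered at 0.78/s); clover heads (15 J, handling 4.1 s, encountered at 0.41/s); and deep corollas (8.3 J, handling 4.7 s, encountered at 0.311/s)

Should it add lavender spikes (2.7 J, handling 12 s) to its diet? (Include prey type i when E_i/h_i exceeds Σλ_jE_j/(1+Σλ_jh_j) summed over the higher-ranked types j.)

Current rate: (0.78×11 + 0.41×15 + 0.311×8.3)/(1 + 0.78×8.8 + 0.41×4.1 + 0.311×4.7) = 1.573 J/s.
lavender spikes: E/h = 2.7/12 = 0.225 J/s.
Since 0.225 < R, time spent handling lavender spikes is better spent searching.

No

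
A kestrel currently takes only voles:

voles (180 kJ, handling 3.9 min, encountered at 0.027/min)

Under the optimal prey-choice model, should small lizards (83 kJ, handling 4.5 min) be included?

Yes

Current rate: (0.027×180)/(1 + 0.027×3.9) = 4.397 kJ/min.
Profitability of small lizards: 83/4.5 = 18.44 kJ/min.
18.44 > 4.397, so adding small lizards raises the average — include it.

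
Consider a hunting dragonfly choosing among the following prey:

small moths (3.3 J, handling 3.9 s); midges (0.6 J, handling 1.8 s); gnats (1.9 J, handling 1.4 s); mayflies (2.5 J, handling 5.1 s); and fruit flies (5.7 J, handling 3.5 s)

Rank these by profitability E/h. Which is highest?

Profitability E/h (J/s): small moths = 3.3/3.9 = 0.846, midges = 0.6/1.8 = 0.333, gnats = 1.9/1.4 = 1.36, mayflies = 2.5/5.1 = 0.49, fruit flies = 5.7/3.5 = 1.63.
Ranked: fruit flies > gnats > small moths > mayflies > midges.

fruit flies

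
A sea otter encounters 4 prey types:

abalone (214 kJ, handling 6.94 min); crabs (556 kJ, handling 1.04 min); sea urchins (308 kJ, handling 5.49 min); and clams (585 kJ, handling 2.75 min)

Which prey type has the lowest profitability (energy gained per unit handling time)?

Profitability E/h (kJ/min): abalone = 214/6.94 = 30.8, crabs = 556/1.04 = 535, sea urchins = 308/5.49 = 56.1, clams = 585/2.75 = 213.
Ranked: crabs > clams > sea urchins > abalone.

abalone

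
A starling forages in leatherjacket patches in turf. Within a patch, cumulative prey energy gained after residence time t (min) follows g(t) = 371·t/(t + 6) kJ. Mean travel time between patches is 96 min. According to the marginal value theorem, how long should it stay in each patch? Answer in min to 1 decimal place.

By the marginal value theorem, leave when the instantaneous gain rate g'(t) equals the habitat-wide average g(t)/(T + t).
g'(t) = 371·6/(t + 6)². Setting 371·6/(t+6)² = 371t/[(t+6)(96+t)] gives 6(96+t) = t(t+6), so t² = 6×96 = 576.
t* = √576 = 24 min.

24.0 min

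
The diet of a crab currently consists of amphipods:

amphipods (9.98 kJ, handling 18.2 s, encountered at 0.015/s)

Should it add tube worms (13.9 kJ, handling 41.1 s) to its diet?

Yes

On amphipods alone, R = ΣλE/(1+Σλh) = 0.1497/1.273 = 0.1176 kJ/s.
tube worms: E/h = 13.9/41.1 = 0.3382 kJ/s.
Since 0.3382 > R, including tube worms increases the long-run rate.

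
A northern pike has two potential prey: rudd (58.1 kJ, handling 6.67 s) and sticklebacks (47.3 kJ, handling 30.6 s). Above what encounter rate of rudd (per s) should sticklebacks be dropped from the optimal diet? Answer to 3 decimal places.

The zero-one rule: include sticklebacks iff E₂/h₂ > λE₁/(1+λh₁). Equality gives the switch point.
λE₁h₂ = E₂ + λE₂h₁ ⇒ λ = E₂/(E₁h₂ − E₂h₁) = 47.3/(1778 − 315.5) = 0.03234 per s.

0.032 per s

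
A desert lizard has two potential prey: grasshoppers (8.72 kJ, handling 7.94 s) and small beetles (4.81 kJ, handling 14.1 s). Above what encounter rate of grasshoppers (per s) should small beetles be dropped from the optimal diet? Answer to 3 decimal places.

At the threshold, the rate on grasshoppers alone equals the profitability of small beetles: λ·8.72/(1 + λ·7.94) = 4.81/14.1 = 0.3411.
Rearranging, λ(8.72 − 0.3411×7.94) = 0.3411, so λ = 0.3411/6.011 = 0.05675 per s.

0.057 per s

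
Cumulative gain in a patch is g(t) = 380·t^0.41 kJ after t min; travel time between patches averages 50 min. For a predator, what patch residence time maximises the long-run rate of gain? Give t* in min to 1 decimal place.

34.7 min

Maximise g(t)/(T+t): set derivative to zero → g'(t)(T+t) = g(t).
g'(t) = 0.41·380·t^-0.59. Setting 0.41·380·t^-0.59 = 380·t^0.41/(50+t) gives 0.41(50+t) = t, so 0.59·t = 0.41×50.
t* = 0.41×50/0.59 = 34.75 min.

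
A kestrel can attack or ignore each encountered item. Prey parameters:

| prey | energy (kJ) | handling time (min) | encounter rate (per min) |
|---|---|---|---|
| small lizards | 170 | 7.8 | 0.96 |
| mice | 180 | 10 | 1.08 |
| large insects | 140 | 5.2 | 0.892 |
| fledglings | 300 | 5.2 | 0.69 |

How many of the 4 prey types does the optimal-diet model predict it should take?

1

Rank by E/h (kJ/min): fledglings 57.7, large insects 26.9, small lizards 21.8, mice 18. Include each in turn until the next type's E/h falls below the running intake rate.
Rate on top 1: 45.12. large insects: 26.9 < 45.12 → exclude; stop.
Optimal diet: fledglings — 1 of 4 types.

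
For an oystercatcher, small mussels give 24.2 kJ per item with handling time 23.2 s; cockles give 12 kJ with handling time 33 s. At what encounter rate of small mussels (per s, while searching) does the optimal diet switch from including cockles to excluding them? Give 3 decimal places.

At the threshold, the rate on small mussels alone equals the profitability of cockles: λ·24.2/(1 + λ·23.2) = 12/33 = 0.3636.
Rearranging, λ(24.2 − 0.3636×23.2) = 0.3636, so λ = 0.3636/15.76 = 0.02307 per s.

0.023 per s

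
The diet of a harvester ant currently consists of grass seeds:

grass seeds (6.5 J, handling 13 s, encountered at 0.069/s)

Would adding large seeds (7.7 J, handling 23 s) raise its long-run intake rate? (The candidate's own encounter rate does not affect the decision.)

Yes

On grass seeds alone, R = ΣλE/(1+Σλh) = 0.4485/1.897 = 0.2364 J/s.
Profitability of large seeds: 7.7/23 = 0.3348 J/s.
0.3348 > 0.2364, so adding large seeds raises the average — include it.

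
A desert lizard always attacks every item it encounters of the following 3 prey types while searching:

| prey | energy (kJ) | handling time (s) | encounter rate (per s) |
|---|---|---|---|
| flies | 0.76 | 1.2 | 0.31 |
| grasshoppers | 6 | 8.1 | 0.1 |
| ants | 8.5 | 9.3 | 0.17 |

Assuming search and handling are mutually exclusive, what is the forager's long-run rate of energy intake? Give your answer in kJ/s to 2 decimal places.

0.61 kJ/s

R = Σλ_iE_i / (1 + Σλ_ih_i)
Numerator: 0.31×0.76 + 0.1×6 + 0.17×8.5 = 2.281
Denominator: 1 + 0.31×1.2 + 0.1×8.1 + 0.17×9.3 = 3.763
R = 2.281/3.763 = 0.6061 kJ/s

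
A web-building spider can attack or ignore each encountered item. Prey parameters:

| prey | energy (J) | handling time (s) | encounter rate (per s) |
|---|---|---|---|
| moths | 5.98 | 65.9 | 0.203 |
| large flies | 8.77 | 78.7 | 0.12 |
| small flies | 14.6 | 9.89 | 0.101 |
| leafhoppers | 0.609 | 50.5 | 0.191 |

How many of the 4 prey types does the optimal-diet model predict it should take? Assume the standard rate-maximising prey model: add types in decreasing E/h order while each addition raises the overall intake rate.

E/h in descending order: small flies 1.48, large flies 0.111, moths 0.0907, leafhoppers 0.0121 J/s. The optimal diet is the largest prefix of this list for which every included type satisfies E_i/h_i > R on the types above it.
Rate on top 1: 0.7377. large flies: 0.111 < 0.7377 → exclude; stop.
Optimal diet: small flies — 1 of 4 types.

1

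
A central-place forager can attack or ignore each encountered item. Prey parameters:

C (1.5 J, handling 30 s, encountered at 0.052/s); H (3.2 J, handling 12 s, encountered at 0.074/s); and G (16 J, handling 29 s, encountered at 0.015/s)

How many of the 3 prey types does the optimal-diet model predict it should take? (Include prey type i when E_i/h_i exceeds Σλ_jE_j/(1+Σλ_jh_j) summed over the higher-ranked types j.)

Profitabilities (E/h, J/s): G 0.552, H 0.267, C 0.05. Add prey in this order while the next type's profitability exceeds the intake rate on those already taken.
Rate on top 1: 0.1672. H: 0.267 > 0.1672 → include.
Rate on top 2: 0.2053. C: 0.05 < 0.2053 → exclude; stop.
Optimal diet: G, H — 2 of 3 types.

2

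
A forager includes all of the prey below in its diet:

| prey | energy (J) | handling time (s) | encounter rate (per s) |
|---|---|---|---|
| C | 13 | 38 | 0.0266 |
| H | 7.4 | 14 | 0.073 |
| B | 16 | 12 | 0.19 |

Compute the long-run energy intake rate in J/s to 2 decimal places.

0.74 J/s

Energy encountered per unit search time: 0.0266×13 + 0.073×7.4 + 0.19×16 = 3.926 J/s.
Handling time per unit search time: 0.0266×38 + 0.073×14 + 0.19×12 = 4.313.
Rate = 3.926/(1 + 4.313) = 0.739 J/s.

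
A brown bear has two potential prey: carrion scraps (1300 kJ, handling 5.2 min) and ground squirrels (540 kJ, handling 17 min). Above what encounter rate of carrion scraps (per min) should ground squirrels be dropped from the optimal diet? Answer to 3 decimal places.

At the threshold, the rate on carrion scraps alone equals the profitability of ground squirrels: λ·1300/(1 + λ·5.2) = 540/17 = 31.76.
Rearranging, λ(1300 − 31.76×5.2) = 31.76, so λ = 31.76/1135 = 0.02799 per min.

0.028 per min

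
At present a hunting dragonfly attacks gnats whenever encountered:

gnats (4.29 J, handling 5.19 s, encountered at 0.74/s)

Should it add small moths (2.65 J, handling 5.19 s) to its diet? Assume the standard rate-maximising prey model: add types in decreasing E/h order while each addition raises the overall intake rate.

No

Current rate: (0.74×4.29)/(1 + 0.74×5.19) = 0.6558 J/s.
small moths: E/h = 2.65/5.19 = 0.5106 J/s.
Since 0.5106 < R, time spent handling small moths is better spent searching.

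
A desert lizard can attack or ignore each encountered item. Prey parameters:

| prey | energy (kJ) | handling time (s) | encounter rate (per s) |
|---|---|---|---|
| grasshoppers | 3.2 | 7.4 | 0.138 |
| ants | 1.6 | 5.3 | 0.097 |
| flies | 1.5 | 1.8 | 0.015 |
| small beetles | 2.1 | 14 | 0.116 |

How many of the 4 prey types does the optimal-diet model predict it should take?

E/h in descending order: flies 0.833, grasshoppers 0.432, ants 0.302, small beetles 0.15 kJ/s. The optimal diet is the largest prefix of this list for which every included type satisfies E_i/h_i > R on the types above it.
Rate on top 1: 0.02191. grasshoppers: 0.432 > 0.02191 → include.
Rate on top 2: 0.2266. ants: 0.302 > 0.2266 → include.
Rate on top 3: 0.2417. small beetles: 0.15 < 0.2417 → exclude; stop.
Optimal diet: flies, grasshoppers, ants — 3 of 4 types.

3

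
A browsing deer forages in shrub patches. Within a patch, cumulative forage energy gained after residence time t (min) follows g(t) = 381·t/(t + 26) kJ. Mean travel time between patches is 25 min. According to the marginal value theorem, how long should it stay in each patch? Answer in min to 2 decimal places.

By the marginal value theorem, leave when the instantaneous gain rate g'(t) equals the habitat-wide average g(t)/(T + t).
g'(t) = 381·26/(t + 26)². Setting 381·26/(t+26)² = 381t/[(t+26)(25+t)] gives 26(25+t) = t(t+26), so t² = 26×25 = 650.
t* = √650 = 25.5 min.

25.50 min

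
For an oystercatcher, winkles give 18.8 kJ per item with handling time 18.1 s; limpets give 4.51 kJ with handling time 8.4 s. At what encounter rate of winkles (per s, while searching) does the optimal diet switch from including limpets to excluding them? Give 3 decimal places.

0.059 per s

The zero-one rule: include limpets iff E₂/h₂ > λE₁/(1+λh₁). Equality gives the switch point.
λE₁h₂ = E₂ + λE₂h₁ ⇒ λ = E₂/(E₁h₂ − E₂h₁) = 4.51/(157.9 − 81.63) = 0.05912 per s.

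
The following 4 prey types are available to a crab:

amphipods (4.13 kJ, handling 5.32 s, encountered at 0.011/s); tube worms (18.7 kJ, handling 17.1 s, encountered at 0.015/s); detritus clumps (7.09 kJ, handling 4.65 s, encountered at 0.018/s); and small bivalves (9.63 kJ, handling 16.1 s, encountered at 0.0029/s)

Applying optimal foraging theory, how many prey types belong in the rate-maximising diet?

4

Profitabilities (E/h, kJ/s): detritus clumps 1.52, tube worms 1.09, amphipods 0.776, small bivalves 0.598. Add prey in this order while the next type's profitability exceeds the intake rate on those already taken.
Rate on top 1: 0.1178. tube worms: 1.09 > 0.1178 → include.
Rate on top 2: 0.3045. amphipods: 0.776 > 0.3045 → include.
Rate on top 3: 0.3243. small bivalves: 0.598 > 0.3243 → include.
Optimal diet: detritus clumps, tube worms, amphipods, small bivalves — 4 of 4 types.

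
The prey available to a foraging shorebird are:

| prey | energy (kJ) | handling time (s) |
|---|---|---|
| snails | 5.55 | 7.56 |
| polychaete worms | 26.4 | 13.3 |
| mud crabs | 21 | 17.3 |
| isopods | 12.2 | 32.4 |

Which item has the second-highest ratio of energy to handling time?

Profitability E/h (kJ/s): snails = 5.55/7.56 = 0.734, polychaete worms = 26.4/13.3 = 1.98, mud crabs = 21/17.3 = 1.21, isopods = 12.2/32.4 = 0.377.
Ranked: polychaete worms > mud crabs > snails > isopods.

mud crabs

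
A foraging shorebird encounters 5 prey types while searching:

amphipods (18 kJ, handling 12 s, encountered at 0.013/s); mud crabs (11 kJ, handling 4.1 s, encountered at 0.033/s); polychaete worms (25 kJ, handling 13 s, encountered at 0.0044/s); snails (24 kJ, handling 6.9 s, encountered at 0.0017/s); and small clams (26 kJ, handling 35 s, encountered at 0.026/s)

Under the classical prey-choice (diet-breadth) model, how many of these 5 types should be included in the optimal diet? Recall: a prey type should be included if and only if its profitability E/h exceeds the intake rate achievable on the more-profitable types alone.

Profitabilities (E/h, kJ/s): snails 3.48, mud crabs 2.68, polychaete worms 1.92, amphipods 1.5, small clams 0.743. Add prey in this order while the next type's profitability exceeds the intake rate on those already taken.
Rate on top 1: 0.04033. mud crabs: 2.68 > 0.04033 → include.
Rate on top 2: 0.352. polychaete worms: 1.92 > 0.352 → include.
Rate on top 3: 0.4267. amphipods: 1.5 > 0.4267 → include.
Rate on top 4: 0.5498. small clams: 0.743 > 0.5498 → include.
Optimal diet: snails, mud crabs, polychaete worms, amphipods, small clams — 5 of 5 types.

5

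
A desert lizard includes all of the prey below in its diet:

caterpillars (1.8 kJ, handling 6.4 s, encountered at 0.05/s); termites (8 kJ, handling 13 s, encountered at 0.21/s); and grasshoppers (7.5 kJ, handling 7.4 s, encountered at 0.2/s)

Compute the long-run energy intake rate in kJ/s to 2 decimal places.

0.59 kJ/s

R = Σλ_iE_i / (1 + Σλ_ih_i)
Numerator: 0.05×1.8 + 0.21×8 + 0.2×7.5 = 3.27
Denominator: 1 + 0.05×6.4 + 0.21×13 + 0.2×7.4 = 5.53
R = 3.27/5.53 = 0.5913 kJ/s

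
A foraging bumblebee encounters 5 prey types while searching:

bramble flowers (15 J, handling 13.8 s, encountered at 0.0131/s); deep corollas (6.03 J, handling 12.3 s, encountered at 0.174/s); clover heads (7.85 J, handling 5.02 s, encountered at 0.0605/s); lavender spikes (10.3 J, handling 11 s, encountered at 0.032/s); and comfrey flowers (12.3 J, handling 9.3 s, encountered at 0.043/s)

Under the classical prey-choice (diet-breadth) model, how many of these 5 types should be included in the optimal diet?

E/h in descending order: clover heads 1.56, comfrey flowers 1.32, bramble flowers 1.09, lavender spikes 0.936, deep corollas 0.49 J/s. The optimal diet is the largest prefix of this list for which every included type satisfies E_i/h_i > R on the types above it.
Rate on top 1: 0.3643. comfrey flowers: 1.32 > 0.3643 → include.
Rate on top 2: 0.5892. bramble flowers: 1.09 > 0.5892 → include.
Rate on top 3: 0.637. lavender spikes: 0.936 > 0.637 → include.
Rate on top 4: 0.6841. deep corollas: 0.49 < 0.6841 → exclude; stop.
Optimal diet: clover heads, comfrey flowers, bramble flowers, lavender spikes — 4 of 5 types.

4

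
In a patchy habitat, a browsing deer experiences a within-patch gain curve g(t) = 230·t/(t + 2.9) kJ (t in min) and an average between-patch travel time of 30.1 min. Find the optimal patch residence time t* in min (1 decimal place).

9.3 min

Optimal t* satisfies g'(t*) = g(t*)/(T + t*).
g'(t) = 230·2.9/(t + 2.9)². Setting 230·2.9/(t+2.9)² = 230t/[(t+2.9)(30.1+t)] gives 2.9(30.1+t) = t(t+2.9), so t² = 2.9×30.1 = 87.29.
t* = √87.29 = 9.343 min.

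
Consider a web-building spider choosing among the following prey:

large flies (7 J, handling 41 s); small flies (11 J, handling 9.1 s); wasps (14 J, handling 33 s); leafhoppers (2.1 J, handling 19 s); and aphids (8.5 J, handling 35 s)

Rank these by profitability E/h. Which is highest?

In descending order of E/h:
small flies: 11/9.1 = 1.21 J/s
wasps: 14/33 = 0.424 J/s
aphids: 8.5/35 = 0.243 J/s
large flies: 7/41 = 0.171 J/s
leafhoppers: 2.1/19 = 0.111 J/s

small flies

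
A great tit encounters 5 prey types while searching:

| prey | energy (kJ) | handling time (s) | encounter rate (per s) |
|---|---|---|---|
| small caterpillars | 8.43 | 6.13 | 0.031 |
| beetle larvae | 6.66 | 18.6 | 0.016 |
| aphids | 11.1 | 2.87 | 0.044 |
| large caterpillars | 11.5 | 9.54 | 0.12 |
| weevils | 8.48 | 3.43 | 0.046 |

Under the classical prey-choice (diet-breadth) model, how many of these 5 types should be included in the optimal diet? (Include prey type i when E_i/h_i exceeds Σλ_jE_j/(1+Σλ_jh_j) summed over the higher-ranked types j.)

E/h in descending order: aphids 3.87, weevils 2.47, small caterpillars 1.38, large caterpillars 1.21, beetle larvae 0.358 kJ/s. The optimal diet is the largest prefix of this list for which every included type satisfies E_i/h_i > R on the types above it.
Rate on top 1: 0.4336. weevils: 2.47 > 0.4336 → include.
Rate on top 2: 0.6841. small caterpillars: 1.38 > 0.6841 → include.
Rate on top 3: 0.7732. large caterpillars: 1.21 > 0.7732 → include.
Rate on top 4: 0.9622. beetle larvae: 0.358 < 0.9622 → exclude; stop.
Optimal diet: aphids, weevils, small caterpillars, large caterpillars — 4 of 5 types.

4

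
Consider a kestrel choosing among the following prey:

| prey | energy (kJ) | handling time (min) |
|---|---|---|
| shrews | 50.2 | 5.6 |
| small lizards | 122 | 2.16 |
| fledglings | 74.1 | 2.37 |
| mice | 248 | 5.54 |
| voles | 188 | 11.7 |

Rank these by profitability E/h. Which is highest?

small lizards

In descending order of E/h:
small lizards: 122/2.16 = 56.5 kJ/min
mice: 248/5.54 = 44.8 kJ/min
fledglings: 74.1/2.37 = 31.3 kJ/min
voles: 188/11.7 = 16.1 kJ/min
shrews: 50.2/5.6 = 8.96 kJ/min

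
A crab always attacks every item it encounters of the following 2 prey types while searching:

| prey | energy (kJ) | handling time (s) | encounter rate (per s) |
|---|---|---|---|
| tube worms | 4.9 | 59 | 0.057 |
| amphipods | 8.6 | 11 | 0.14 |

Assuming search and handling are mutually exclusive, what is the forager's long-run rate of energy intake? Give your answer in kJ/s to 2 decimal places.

Energy encountered per unit search time: 0.057×4.9 + 0.14×8.6 = 1.483 kJ/s.
Handling time per unit search time: 0.057×59 + 0.14×11 = 4.903.
Rate = 1.483/(1 + 4.903) = 0.2513 kJ/s.

0.25 kJ/s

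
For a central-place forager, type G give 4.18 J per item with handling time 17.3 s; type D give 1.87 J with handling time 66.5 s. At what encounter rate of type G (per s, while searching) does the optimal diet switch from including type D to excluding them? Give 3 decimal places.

At the threshold, the rate on type G alone equals the profitability of type D: λ·4.18/(1 + λ·17.3) = 1.87/66.5 = 0.02812.
Rearranging, λ(4.18 − 0.02812×17.3) = 0.02812, so λ = 0.02812/3.694 = 0.007613 per s.

0.008 per s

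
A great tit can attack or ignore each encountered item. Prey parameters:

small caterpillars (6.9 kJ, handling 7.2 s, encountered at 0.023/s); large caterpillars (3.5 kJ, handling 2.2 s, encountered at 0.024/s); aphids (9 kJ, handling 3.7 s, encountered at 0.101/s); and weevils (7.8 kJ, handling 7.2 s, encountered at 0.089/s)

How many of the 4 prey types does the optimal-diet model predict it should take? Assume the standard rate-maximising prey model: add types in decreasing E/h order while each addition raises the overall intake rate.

Rank by E/h (kJ/s): aphids 2.43, large caterpillars 1.59, weevils 1.08, small caterpillars 0.958. Include each in turn until the next type's E/h falls below the running intake rate.
Rate on top 1: 0.6617. large caterpillars: 1.59 > 0.6617 → include.
Rate on top 2: 0.6961. weevils: 1.08 > 0.6961 → include.
Rate on top 3: 0.8161. small caterpillars: 0.958 > 0.8161 → include.
Optimal diet: aphids, large caterpillars, weevils, small caterpillars — 4 of 4 types.

4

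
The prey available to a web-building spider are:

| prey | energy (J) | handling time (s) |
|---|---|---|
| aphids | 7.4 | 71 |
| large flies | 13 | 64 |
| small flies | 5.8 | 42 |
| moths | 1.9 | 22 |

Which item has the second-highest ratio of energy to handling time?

Profitability E/h (J/s): aphids = 7.4/71 = 0.104, large flies = 13/64 = 0.203, small flies = 5.8/42 = 0.138, moths = 1.9/22 = 0.0864.
Ranked: large flies > small flies > aphids > moths.

small flies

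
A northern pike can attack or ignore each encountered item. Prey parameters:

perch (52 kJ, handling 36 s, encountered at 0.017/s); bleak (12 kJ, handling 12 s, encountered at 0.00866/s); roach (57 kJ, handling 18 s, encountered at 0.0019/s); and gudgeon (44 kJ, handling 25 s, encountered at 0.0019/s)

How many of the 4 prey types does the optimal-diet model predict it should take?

4

Rank by E/h (kJ/s): roach 3.17, gudgeon 1.76, perch 1.44, bleak 1. Include each in turn until the next type's E/h falls below the running intake rate.
Rate on top 1: 0.1047. gudgeon: 1.76 > 0.1047 → include.
Rate on top 2: 0.1774. perch: 1.44 > 0.1774 → include.
Rate on top 3: 0.6352. bleak: 1 > 0.6352 → include.
Optimal diet: roach, gudgeon, perch, bleak — 4 of 4 types.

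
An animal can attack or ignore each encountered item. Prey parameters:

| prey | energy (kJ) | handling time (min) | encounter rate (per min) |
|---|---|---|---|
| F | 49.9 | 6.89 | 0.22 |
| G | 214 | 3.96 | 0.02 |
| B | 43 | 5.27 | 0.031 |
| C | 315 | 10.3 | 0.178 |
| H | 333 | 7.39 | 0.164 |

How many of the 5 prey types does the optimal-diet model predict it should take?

Profitabilities (E/h, kJ/min): G 54, H 45.1, C 30.6, B 8.16, F 7.24. Add prey in this order while the next type's profitability exceeds the intake rate on those already taken.
Rate on top 1: 3.966. H: 45.1 > 3.966 → include.
Rate on top 2: 25.7. C: 30.6 > 25.7 → include.
Rate on top 3: 27.87. B: 8.16 < 27.87 → exclude; stop.
Optimal diet: G, H, C — 3 of 5 types.

3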